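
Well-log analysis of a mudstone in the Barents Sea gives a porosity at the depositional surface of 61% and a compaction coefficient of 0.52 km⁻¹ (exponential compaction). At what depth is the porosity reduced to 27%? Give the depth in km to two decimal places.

Invert Athy's law: z = ln(phi₀/phi) / β
z = ln(0.61/0.27) / 0.52 = ln(2.259) / 0.52 = 0.8150 / 0.52 = 1.567 km

1.57 km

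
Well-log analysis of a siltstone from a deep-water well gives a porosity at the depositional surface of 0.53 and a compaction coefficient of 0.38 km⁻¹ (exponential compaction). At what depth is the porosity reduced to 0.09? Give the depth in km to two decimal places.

Invert Athy's law: Z = ln(phi₀/phi) / c
Z = ln(0.53/0.09) / 0.38 = ln(5.889) / 0.38 = 1.7731 / 0.38 = 4.666 km

4.67 km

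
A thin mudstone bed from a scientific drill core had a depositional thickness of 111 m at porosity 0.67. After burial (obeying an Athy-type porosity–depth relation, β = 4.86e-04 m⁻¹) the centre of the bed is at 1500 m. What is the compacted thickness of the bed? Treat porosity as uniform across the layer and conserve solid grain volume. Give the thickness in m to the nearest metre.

54 m

Working in km (1 km = 1000 m; β in km⁻¹ = β in m⁻¹ × 1000):
Porosity at 1.5 km: phi = 0.67·exp(−0.486×1.5) = 0.3232
Solid-volume conservation: h(1−phi) = h₀(1−phi₀) ⇒ h = h₀·(1−phi₀)/(1−phi)
h = 0.111 × (1 − 0.67)/(1 − 0.3232) = 0.111 × 0.4876 = 0.0541 km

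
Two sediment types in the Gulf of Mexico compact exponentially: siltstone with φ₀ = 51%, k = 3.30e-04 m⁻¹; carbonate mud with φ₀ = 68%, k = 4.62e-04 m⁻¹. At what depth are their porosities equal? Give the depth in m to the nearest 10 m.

Working in km (1 km = 1000 m; k in km⁻¹ = k in m⁻¹ × 1000):
Set φ₀ₐ e^(−kₐz) = φ₀ᵦ e^(−kᵦz) ⇒ ln(φ₀ₐ/φ₀ᵦ) = (kₐ − kᵦ)·z
z = ln(0.51/0.68) / (0.33 − 0.462) = -0.2877 / -0.132 = 2.179 km

2180 m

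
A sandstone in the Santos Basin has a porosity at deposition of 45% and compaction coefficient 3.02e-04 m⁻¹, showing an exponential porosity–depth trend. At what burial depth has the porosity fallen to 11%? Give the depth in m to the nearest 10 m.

Working in km (1 km = 1000 m; c in km⁻¹ = c in m⁻¹ × 1000):
Invert Athy's law: z = ln(φ₀/φ) / c
z = ln(0.45/0.11) / 0.302 = ln(4.091) / 0.302 = 1.4088 / 0.302 = 4.665 km

4660 m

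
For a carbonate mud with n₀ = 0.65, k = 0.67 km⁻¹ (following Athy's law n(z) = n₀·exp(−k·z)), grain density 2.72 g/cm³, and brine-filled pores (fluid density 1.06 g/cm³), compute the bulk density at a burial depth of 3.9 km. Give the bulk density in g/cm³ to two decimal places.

2.64 g/cm³

Porosity at depth: n = 0.65·exp(−0.67×3.9) = 0.65×0.0733 = 0.0477
Bulk density: ρ_b = (1−n)ρ_g + n·ρ_f = 0.9523×2.72 + 0.0477×1.06
       = 2.590 + 0.051 = 2.641 g/cm³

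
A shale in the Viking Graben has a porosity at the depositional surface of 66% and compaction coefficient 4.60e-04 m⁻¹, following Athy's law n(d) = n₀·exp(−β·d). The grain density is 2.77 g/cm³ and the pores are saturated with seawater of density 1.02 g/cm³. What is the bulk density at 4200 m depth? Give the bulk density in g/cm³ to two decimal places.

2.60 g/cm³

Working in km (1 km = 1000 m; β in km⁻¹ = β in m⁻¹ × 1000):
Porosity at depth: n = 0.66·exp(−0.46×4.2) = 0.66×0.1449 = 0.0956
Bulk density: ρ_b = (1−n)ρ_g + n·ρ_f = 0.9044×2.77 + 0.0956×1.02
       = 2.505 + 0.098 = 2.603 g/cm³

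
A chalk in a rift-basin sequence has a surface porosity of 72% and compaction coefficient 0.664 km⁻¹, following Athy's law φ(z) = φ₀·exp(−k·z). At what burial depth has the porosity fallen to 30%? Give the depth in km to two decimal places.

1.32 km

Invert Athy's law: z = ln(φ₀/φ) / k
z = ln(0.72/0.3) / 0.664 = ln(2.4) / 0.664 = 0.8755 / 0.664 = 1.318 km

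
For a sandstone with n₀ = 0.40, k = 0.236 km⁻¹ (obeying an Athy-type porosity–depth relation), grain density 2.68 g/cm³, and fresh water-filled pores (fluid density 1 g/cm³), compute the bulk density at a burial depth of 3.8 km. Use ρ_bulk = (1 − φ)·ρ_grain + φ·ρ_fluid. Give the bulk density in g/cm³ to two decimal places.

Porosity at depth: n = 0.4·exp(−0.236×3.8) = 0.4×0.4079 = 0.1631
Bulk density: ρ_b = (1−n)ρ_g + n·ρ_f = 0.8369×2.68 + 0.1631×1
       = 2.243 + 0.163 = 2.406 g/cm³

2.41 g/cm³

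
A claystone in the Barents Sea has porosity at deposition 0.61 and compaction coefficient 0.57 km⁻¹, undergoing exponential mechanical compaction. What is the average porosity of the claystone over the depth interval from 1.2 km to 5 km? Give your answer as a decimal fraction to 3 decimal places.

0.126

⟨phi⟩ = (1/(Z₂−Z₁)) ∫ phi₀ e^(−kZ) dZ = phi₀·(e^(−k·Z₁) − e^(−k·Z₂)) / (k·(Z₂−Z₁))
e^(−0.57×1.2) = 0.5046; e^(−0.57×5) = 0.0578
⟨phi⟩ = 0.61 × (0.5046 − 0.0578) / (0.57 × 3.8) = 0.61 × 0.2063 = 0.1258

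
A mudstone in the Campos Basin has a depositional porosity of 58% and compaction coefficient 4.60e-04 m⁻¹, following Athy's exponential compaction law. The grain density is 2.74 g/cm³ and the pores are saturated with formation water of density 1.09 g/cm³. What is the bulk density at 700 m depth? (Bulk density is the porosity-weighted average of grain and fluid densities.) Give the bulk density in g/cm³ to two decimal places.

2.05 g/cm³

Working in km (1 km = 1000 m; β in km⁻¹ = β in m⁻¹ × 1000):
Porosity at depth: phi = 0.58·exp(−0.46×0.7) = 0.58×0.7247 = 0.4203
Bulk density: ρ_b = (1−phi)ρ_g + phi·ρ_f = 0.5797×2.74 + 0.4203×1.09
       = 1.588 + 0.458 = 2.046 g/cm³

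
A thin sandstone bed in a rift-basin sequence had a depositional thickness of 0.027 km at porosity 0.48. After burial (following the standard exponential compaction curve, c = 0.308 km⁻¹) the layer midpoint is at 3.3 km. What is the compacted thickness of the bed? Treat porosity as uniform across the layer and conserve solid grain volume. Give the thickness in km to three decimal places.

Porosity at 3.3 km: phi = 0.48·exp(−0.308×3.3) = 0.1737
Solid-volume conservation: h(1−phi) = h₀(1−phi₀) ⇒ h = h₀·(1−phi₀)/(1−phi)
h = 0.027 × (1 − 0.48)/(1 − 0.1737) = 0.027 × 0.6293 = 0.0170 km

0.017 km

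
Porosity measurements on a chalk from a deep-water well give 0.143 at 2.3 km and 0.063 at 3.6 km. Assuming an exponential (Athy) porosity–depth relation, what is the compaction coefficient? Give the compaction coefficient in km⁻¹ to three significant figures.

0.631 km⁻¹

Athy: φ(z) = φ₀ e^(−βz) ⇒ φ₁/φ₂ = e^{β(z₂−z₁)} ⇒ β = ln(φ₁/φ₂)/(z₂−z₁)
β = ln(0.143/0.063) / (3.6 − 2.3) = ln(2.27) / 1.3 = 0.8197 / 1.3 = 0.6305 km⁻¹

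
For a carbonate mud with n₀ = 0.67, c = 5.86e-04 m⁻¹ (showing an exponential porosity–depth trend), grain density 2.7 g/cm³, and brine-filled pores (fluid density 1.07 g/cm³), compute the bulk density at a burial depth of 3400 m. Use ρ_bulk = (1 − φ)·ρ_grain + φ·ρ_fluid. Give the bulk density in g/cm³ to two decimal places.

Working in km (1 km = 1000 m; c in km⁻¹ = c in m⁻¹ × 1000):
Porosity at depth: n = 0.67·exp(−0.586×3.4) = 0.67×0.1364 = 0.0914
Bulk density: ρ_b = (1−n)ρ_g + n·ρ_f = 0.9086×2.7 + 0.0914×1.07
       = 2.453 + 0.098 = 2.551 g/cm³

2.55 g/cm³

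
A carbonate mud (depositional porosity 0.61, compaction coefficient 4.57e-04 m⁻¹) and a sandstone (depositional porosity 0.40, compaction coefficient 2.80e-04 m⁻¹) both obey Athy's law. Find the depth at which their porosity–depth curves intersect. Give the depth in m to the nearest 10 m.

2380 m

Working in km (1 km = 1000 m; c in km⁻¹ = c in m⁻¹ × 1000):
Set φ₀ₐ e^(−cₐd) = φ₀ᵦ e^(−cᵦd) ⇒ ln(φ₀ₐ/φ₀ᵦ) = (cₐ − cᵦ)·d
d = ln(0.61/0.4) / (0.457 − 0.28) = 0.4220 / 0.177 = 2.384 km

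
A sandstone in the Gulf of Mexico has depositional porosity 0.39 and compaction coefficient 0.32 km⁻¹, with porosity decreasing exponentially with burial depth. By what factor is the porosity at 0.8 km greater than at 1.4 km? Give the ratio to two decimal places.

phi(Z₁)/phi(Z₂) = e^(−β·Z₁)/e^(−β·Z₂) = e^{β(Z₂−Z₁)}
= exp(0.32 × 0.6) = exp(0.192) = 1.2117

1.21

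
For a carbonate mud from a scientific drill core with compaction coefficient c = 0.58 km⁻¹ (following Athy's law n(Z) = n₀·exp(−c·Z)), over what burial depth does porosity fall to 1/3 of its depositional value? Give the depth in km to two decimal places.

1.89 km

n/n₀ = 1/3 ⇒ exp(−c·Z) = 1/3 ⇒ Z = ln(3) / c
Z = 1.0986 / 0.58 = 1.894 km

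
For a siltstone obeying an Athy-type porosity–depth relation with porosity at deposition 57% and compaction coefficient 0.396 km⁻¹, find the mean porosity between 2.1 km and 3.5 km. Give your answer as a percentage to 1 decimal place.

⟨n⟩ = (1/(Z₂−Z₁)) ∫ n₀ e^(−cZ) dZ = n₀·(e^(−c·Z₁) − e^(−c·Z₂)) / (c·(Z₂−Z₁))
e^(−0.396×2.1) = 0.4354; e^(−0.396×3.5) = 0.2501
⟨n⟩ = 0.57 × (0.4354 − 0.2501) / (0.396 × 1.4) = 0.57 × 0.3342 = 0.1905

19.0%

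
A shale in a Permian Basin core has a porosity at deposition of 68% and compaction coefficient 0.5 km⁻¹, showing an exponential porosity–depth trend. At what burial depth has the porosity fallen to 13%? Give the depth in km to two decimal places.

3.31 km

Invert Athy's law: z = ln(phi₀/phi) / c
z = ln(0.68/0.13) / 0.5 = ln(5.231) / 0.5 = 1.6546 / 0.5 = 3.309 km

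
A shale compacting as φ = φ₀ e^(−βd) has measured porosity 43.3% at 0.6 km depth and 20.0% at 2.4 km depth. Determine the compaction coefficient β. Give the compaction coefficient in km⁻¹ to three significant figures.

0.429 km⁻¹

Athy: φ(d) = φ₀ e^(−βd) ⇒ φ₁/φ₂ = e^{β(d₂−d₁)} ⇒ β = ln(φ₁/φ₂)/(d₂−d₁)
β = ln(0.433/0.2) / (2.4 − 0.6) = ln(2.165) / 1.8 = 0.7724 / 1.8 = 0.4291 km⁻¹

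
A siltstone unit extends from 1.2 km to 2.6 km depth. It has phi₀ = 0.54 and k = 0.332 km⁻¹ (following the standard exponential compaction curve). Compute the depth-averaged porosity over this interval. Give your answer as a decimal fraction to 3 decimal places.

0.290

⟨phi⟩ = (1/(d₂−d₁)) ∫ phi₀ e^(−kd) dd = phi₀·(e^(−k·d₁) − e^(−k·d₂)) / (k·(d₂−d₁))
e^(−0.332×1.2) = 0.6714; e^(−0.332×2.6) = 0.4218
⟨phi⟩ = 0.54 × (0.6714 − 0.4218) / (0.332 × 1.4) = 0.54 × 0.5370 = 0.2900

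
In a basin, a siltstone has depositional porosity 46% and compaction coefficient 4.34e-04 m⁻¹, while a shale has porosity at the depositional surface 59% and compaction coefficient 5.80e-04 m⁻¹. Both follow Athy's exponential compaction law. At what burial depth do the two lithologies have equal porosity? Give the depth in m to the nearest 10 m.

Working in km (1 km = 1000 m; β in km⁻¹ = β in m⁻¹ × 1000):
Set phi₀ₐ e^(−βₐz) = phi₀ᵦ e^(−βᵦz) ⇒ ln(phi₀ₐ/phi₀ᵦ) = (βₐ − βᵦ)·z
z = ln(0.46/0.59) / (0.434 − 0.58) = -0.2489 / -0.146 = 1.705 km

1700 m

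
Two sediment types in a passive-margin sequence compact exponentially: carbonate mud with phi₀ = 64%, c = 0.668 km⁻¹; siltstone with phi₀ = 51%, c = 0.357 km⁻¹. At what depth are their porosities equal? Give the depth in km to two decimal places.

0.73 km

Set phi₀ₐ e^(−cₐZ) = phi₀ᵦ e^(−cᵦZ) ⇒ ln(phi₀ₐ/phi₀ᵦ) = (cₐ − cᵦ)·Z
Z = ln(0.64/0.51) / (0.668 − 0.357) = 0.2271 / 0.311 = 0.730 km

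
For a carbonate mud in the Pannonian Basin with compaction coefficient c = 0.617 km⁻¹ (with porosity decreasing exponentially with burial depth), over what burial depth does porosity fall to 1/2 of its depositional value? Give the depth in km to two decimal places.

1.12 km

n/n₀ = 1/2 ⇒ exp(−c·d) = 1/2 ⇒ d = ln(2) / c
d = 0.6931 / 0.617 = 1.123 km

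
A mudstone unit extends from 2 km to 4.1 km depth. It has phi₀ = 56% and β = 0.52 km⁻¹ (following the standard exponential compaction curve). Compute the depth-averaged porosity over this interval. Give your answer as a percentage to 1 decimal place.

12.0%

⟨phi⟩ = (1/(Z₂−Z₁)) ∫ phi₀ e^(−βZ) dZ = phi₀·(e^(−β·Z₁) − e^(−β·Z₂)) / (β·(Z₂−Z₁))
e^(−0.52×2) = 0.3535; e^(−0.52×4.1) = 0.1186
⟨phi⟩ = 0.56 × (0.3535 − 0.1186) / (0.52 × 2.1) = 0.56 × 0.2151 = 0.1204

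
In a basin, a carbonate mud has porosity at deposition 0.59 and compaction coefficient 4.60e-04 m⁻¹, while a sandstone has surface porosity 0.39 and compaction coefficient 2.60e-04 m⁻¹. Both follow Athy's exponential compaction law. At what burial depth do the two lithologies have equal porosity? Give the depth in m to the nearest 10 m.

2070 m

Working in km (1 km = 1000 m; c in km⁻¹ = c in m⁻¹ × 1000):
Set φ₀ₐ e^(−cₐz) = φ₀ᵦ e^(−cᵦz) ⇒ ln(φ₀ₐ/φ₀ᵦ) = (cₐ − cᵦ)·z
z = ln(0.59/0.39) / (0.46 − 0.26) = 0.4140 / 0.2 = 2.070 km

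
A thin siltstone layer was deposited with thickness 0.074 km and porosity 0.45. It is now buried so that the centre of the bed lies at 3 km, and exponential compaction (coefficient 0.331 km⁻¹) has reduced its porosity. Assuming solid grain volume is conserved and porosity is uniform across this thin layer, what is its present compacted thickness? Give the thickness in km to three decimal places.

0.049 km

Porosity at 3 km: φ = 0.45·exp(−0.331×3) = 0.1667
Solid-volume conservation: h(1−φ) = h₀(1−φ₀) ⇒ h = h₀·(1−φ₀)/(1−φ)
h = 0.074 × (1 − 0.45)/(1 − 0.1667) = 0.074 × 0.6600 = 0.0488 km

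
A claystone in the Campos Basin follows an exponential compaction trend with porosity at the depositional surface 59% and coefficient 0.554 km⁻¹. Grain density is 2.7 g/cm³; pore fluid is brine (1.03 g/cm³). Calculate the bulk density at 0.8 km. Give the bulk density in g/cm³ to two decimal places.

Porosity at depth: n = 0.59·exp(−0.554×0.8) = 0.59×0.6420 = 0.3788
Bulk density: ρ_b = (1−n)ρ_g + n·ρ_f = 0.6212×2.7 + 0.3788×1.03
       = 1.677 + 0.390 = 2.067 g/cm³

2.07 g/cm³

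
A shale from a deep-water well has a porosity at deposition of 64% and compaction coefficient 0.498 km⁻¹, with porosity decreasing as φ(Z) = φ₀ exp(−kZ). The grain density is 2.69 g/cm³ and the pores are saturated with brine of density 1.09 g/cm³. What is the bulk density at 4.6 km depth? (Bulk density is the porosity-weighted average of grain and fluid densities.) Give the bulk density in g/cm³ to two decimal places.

2.59 g/cm³

Porosity at depth: φ = 0.64·exp(−0.498×4.6) = 0.64×0.1012 = 0.0648
Bulk density: ρ_b = (1−φ)ρ_g + φ·ρ_f = 0.9352×2.69 + 0.0648×1.09
       = 2.516 + 0.071 = 2.586 g/cm³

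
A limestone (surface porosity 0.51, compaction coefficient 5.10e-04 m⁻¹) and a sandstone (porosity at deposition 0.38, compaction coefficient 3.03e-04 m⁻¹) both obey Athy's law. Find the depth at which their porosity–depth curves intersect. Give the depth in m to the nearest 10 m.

Working in km (1 km = 1000 m; c in km⁻¹ = c in m⁻¹ × 1000):
Set φ₀ₐ e^(−cₐd) = φ₀ᵦ e^(−cᵦd) ⇒ ln(φ₀ₐ/φ₀ᵦ) = (cₐ − cᵦ)·d
d = ln(0.51/0.38) / (0.51 − 0.303) = 0.2942 / 0.207 = 1.421 km

1420 m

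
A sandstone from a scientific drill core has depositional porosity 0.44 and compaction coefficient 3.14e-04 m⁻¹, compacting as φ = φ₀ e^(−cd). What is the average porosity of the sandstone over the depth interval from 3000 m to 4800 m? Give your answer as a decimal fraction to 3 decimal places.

Working in km (1 km = 1000 m; c in km⁻¹ = c in m⁻¹ × 1000):
⟨φ⟩ = (1/(d₂−d₁)) ∫ φ₀ e^(−cd) dd = φ₀·(e^(−c·d₁) − e^(−c·d₂)) / (c·(d₂−d₁))
e^(−0.314×3) = 0.3898; e^(−0.314×4.8) = 0.2215
⟨φ⟩ = 0.44 × (0.3898 − 0.2215) / (0.314 × 1.8) = 0.44 × 0.2978 = 0.1310

0.131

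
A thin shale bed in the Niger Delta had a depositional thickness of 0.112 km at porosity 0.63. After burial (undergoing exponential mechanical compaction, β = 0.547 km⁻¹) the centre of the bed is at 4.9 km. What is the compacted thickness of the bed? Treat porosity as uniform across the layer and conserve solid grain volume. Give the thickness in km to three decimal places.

0.043 km

Porosity at 4.9 km: n = 0.63·exp(−0.547×4.9) = 0.0432
Solid-volume conservation: h(1−n) = h₀(1−n₀) ⇒ h = h₀·(1−n₀)/(1−n)
h = 0.112 × (1 − 0.63)/(1 − 0.0432) = 0.112 × 0.3867 = 0.0433 km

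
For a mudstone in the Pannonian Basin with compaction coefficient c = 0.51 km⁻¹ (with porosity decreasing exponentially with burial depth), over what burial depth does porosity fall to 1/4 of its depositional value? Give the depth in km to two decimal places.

2.72 km

phi/phi₀ = 1/4 ⇒ exp(−c·d) = 1/4 ⇒ d = ln(4) / c
d = 1.3863 / 0.51 = 2.718 km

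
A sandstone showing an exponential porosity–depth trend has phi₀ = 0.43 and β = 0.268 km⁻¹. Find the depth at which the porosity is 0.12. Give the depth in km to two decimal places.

Invert Athy's law: z = ln(phi₀/phi) / β
z = ln(0.43/0.12) / 0.268 = ln(3.583) / 0.268 = 1.2763 / 0.268 = 4.762 km

4.76 km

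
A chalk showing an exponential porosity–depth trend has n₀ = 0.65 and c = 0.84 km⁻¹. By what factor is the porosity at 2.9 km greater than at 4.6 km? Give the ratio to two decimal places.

4.17

n(Z₁)/n(Z₂) = e^(−c·Z₁)/e^(−c·Z₂) = e^{c(Z₂−Z₁)}
= exp(0.84 × 1.7) = exp(1.428) = 4.1704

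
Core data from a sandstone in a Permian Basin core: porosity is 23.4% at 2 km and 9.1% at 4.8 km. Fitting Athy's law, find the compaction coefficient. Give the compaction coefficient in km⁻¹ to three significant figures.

0.337 km⁻¹

Athy: φ(d) = φ₀ e^(−βd) ⇒ φ₁/φ₂ = e^{β(d₂−d₁)} ⇒ β = ln(φ₁/φ₂)/(d₂−d₁)
β = ln(0.234/0.091) / (4.8 − 2) = ln(2.571) / 2.8 = 0.9445 / 2.8 = 0.3373 km⁻¹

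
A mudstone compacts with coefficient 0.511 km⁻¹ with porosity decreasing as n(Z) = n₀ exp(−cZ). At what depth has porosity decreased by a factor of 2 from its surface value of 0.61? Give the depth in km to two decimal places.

n/n₀ = 1/2 ⇒ exp(−c·Z) = 1/2 ⇒ Z = ln(2) / c
Z = 0.6931 / 0.511 = 1.356 km

1.36 km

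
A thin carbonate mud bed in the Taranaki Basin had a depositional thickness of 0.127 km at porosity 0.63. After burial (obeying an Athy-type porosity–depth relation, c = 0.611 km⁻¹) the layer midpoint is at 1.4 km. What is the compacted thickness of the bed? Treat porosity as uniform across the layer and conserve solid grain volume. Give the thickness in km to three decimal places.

Porosity at 1.4 km: phi = 0.63·exp(−0.611×1.4) = 0.2678
Solid-volume conservation: h(1−phi) = h₀(1−phi₀) ⇒ h = h₀·(1−phi₀)/(1−phi)
h = 0.127 × (1 − 0.63)/(1 − 0.2678) = 0.127 × 0.5053 = 0.0642 km

0.064 km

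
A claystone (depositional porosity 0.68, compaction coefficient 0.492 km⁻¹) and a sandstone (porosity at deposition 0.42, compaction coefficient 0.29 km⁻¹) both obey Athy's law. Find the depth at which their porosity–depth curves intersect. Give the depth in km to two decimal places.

Set phi₀ₐ e^(−kₐZ) = phi₀ᵦ e^(−kᵦZ) ⇒ ln(phi₀ₐ/phi₀ᵦ) = (kₐ − kᵦ)·Z
Z = ln(0.68/0.42) / (0.492 − 0.29) = 0.4818 / 0.202 = 2.385 km

2.39 km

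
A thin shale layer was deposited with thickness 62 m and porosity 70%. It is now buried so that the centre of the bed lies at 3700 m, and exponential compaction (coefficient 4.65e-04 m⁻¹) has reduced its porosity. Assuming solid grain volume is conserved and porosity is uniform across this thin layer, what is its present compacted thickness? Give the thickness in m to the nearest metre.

21 m

Working in km (1 km = 1000 m; k in km⁻¹ = k in m⁻¹ × 1000):
Porosity at 3.7 km: φ = 0.7·exp(−0.465×3.7) = 0.1253
Solid-volume conservation: h(1−φ) = h₀(1−φ₀) ⇒ h = h₀·(1−φ₀)/(1−φ)
h = 0.062 × (1 − 0.7)/(1 − 0.1253) = 0.062 × 0.3430 = 0.0213 km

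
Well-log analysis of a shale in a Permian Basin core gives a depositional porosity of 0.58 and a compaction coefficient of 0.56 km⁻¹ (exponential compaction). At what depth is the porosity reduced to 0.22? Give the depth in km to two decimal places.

1.73 km

Invert Athy's law: Z = ln(n₀/n) / c
Z = ln(0.58/0.22) / 0.56 = ln(2.636) / 0.56 = 0.9694 / 0.56 = 1.731 km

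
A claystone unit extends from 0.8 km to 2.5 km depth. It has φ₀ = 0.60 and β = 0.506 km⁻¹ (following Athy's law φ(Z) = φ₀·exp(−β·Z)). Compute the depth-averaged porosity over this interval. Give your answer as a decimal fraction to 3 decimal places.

⟨φ⟩ = (1/(Z₂−Z₁)) ∫ φ₀ e^(−βZ) dZ = φ₀·(e^(−β·Z₁) − e^(−β·Z₂)) / (β·(Z₂−Z₁))
e^(−0.506×0.8) = 0.6671; e^(−0.506×2.5) = 0.2822
⟨φ⟩ = 0.6 × (0.6671 − 0.2822) / (0.506 × 1.7) = 0.6 × 0.4474 = 0.2685

0.268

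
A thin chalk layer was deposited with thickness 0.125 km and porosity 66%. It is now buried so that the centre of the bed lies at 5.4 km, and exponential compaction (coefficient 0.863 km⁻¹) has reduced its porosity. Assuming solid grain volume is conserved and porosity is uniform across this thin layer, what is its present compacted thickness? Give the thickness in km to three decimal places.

0.043 km

Porosity at 5.4 km: φ = 0.66·exp(−0.863×5.4) = 0.0062
Solid-volume conservation: h(1−φ) = h₀(1−φ₀) ⇒ h = h₀·(1−φ₀)/(1−φ)
h = 0.125 × (1 − 0.66)/(1 − 0.0062) = 0.125 × 0.3421 = 0.0428 km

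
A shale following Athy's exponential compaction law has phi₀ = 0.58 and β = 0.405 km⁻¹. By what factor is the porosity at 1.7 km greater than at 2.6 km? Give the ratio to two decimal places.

1.44

phi(Z₁)/phi(Z₂) = e^(−β·Z₁)/e^(−β·Z₂) = e^{β(Z₂−Z₁)}
= exp(0.405 × 0.9) = exp(0.3645) = 1.4398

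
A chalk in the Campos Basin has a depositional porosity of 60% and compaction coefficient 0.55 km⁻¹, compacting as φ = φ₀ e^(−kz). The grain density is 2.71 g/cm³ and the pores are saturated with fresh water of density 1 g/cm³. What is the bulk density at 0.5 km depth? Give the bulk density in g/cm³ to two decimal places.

Porosity at depth: φ = 0.6·exp(−0.55×0.5) = 0.6×0.7596 = 0.4557
Bulk density: ρ_b = (1−φ)ρ_g + φ·ρ_f = 0.5443×2.71 + 0.4557×1
       = 1.475 + 0.456 = 1.931 g/cm³

1.93 g/cm³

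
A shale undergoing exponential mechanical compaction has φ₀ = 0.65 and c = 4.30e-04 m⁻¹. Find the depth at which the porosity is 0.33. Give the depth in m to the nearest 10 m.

Working in km (1 km = 1000 m; c in km⁻¹ = c in m⁻¹ × 1000):
Invert Athy's law: d = ln(φ₀/φ) / c
d = ln(0.65/0.33) / 0.43 = ln(1.97) / 0.43 = 0.6779 / 0.43 = 1.576 km

1580 m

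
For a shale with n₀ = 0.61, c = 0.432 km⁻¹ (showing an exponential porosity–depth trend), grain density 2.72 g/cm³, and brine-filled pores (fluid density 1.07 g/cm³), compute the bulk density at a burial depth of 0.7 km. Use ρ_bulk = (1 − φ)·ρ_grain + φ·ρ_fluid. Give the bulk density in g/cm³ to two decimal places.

1.98 g/cm³

Porosity at depth: n = 0.61·exp(−0.432×0.7) = 0.61×0.7390 = 0.4508
Bulk density: ρ_b = (1−n)ρ_g + n·ρ_f = 0.5492×2.72 + 0.4508×1.07
       = 1.494 + 0.482 = 1.976 g/cm³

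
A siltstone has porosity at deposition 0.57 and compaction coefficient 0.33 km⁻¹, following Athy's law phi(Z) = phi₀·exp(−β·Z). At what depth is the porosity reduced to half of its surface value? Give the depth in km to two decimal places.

2.10 km

phi/phi₀ = 1/2 ⇒ exp(−β·Z) = 1/2 ⇒ Z = ln(2) / β
Z = 0.6931 / 0.33 = 2.100 km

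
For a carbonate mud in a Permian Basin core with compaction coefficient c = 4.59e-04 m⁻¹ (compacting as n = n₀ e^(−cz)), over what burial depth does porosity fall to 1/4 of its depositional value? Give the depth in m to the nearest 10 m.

3020 m

Working in km (1 km = 1000 m; c in km⁻¹ = c in m⁻¹ × 1000):
n/n₀ = 1/4 ⇒ exp(−c·z) = 1/4 ⇒ z = ln(4) / c
z = 1.3863 / 0.459 = 3.020 km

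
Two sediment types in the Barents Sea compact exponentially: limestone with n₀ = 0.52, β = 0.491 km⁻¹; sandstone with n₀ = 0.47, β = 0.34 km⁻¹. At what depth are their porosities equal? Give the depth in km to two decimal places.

0.67 km

Set n₀ₐ e^(−βₐd) = n₀ᵦ e^(−βᵦd) ⇒ ln(n₀ₐ/n₀ᵦ) = (βₐ − βᵦ)·d
d = ln(0.52/0.47) / (0.491 − 0.34) = 0.1011 / 0.151 = 0.670 km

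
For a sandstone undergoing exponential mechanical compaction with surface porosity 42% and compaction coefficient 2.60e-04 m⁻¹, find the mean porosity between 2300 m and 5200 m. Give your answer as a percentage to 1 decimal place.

Working in km (1 km = 1000 m; k in km⁻¹ = k in m⁻¹ × 1000):
⟨phi⟩ = (1/(z₂−z₁)) ∫ phi₀ e^(−kz) dz = phi₀·(e^(−k·z₁) − e^(−k·z₂)) / (k·(z₂−z₁))
e^(−0.26×2.3) = 0.5499; e^(−0.26×5.2) = 0.2587
⟨phi⟩ = 0.42 × (0.5499 − 0.2587) / (0.26 × 2.9) = 0.42 × 0.3862 = 0.1622

16.2%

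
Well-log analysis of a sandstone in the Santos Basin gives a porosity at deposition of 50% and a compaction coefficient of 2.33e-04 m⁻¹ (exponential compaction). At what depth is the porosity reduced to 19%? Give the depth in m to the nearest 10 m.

4150 m

Working in km (1 km = 1000 m; c in km⁻¹ = c in m⁻¹ × 1000):
Invert Athy's law: z = ln(φ₀/φ) / c
z = ln(0.5/0.19) / 0.233 = ln(2.632) / 0.233 = 0.9676 / 0.233 = 4.153 km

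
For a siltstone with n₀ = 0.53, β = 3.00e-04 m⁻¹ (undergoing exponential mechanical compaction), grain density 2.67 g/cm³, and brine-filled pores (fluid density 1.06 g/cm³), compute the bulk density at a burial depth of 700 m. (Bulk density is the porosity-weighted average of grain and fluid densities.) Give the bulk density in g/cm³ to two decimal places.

1.98 g/cm³

Working in km (1 km = 1000 m; β in km⁻¹ = β in m⁻¹ × 1000):
Porosity at depth: n = 0.53·exp(−0.3×0.7) = 0.53×0.8106 = 0.4296
Bulk density: ρ_b = (1−n)ρ_g + n·ρ_f = 0.5704×2.67 + 0.4296×1.06
       = 1.523 + 0.455 = 1.978 g/cm³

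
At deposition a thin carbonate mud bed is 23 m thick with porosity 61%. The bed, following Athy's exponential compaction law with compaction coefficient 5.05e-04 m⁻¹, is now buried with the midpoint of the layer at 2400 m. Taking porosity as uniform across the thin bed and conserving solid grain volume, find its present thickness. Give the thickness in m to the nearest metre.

11 m

Working in km (1 km = 1000 m; k in km⁻¹ = k in m⁻¹ × 1000):
Porosity at 2.4 km: n = 0.61·exp(−0.505×2.4) = 0.1815
Solid-volume conservation: h(1−n) = h₀(1−n₀) ⇒ h = h₀·(1−n₀)/(1−n)
h = 0.023 × (1 − 0.61)/(1 − 0.1815) = 0.023 × 0.4765 = 0.0110 km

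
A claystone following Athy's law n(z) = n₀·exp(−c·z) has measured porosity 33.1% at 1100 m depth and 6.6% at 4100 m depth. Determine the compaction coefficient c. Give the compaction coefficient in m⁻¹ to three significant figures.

Working in km (1 km = 1000 m; c in km⁻¹ = c in m⁻¹ × 1000):
Athy: n(z) = n₀ e^(−cz) ⇒ n₁/n₂ = e^{c(z₂−z₁)} ⇒ c = ln(n₁/n₂)/(z₂−z₁)
c = ln(0.331/0.066) / (4.1 − 1.1) = ln(5.015) / 3 = 1.6125 / 3 = 0.5375 km⁻¹

0.000537 m⁻¹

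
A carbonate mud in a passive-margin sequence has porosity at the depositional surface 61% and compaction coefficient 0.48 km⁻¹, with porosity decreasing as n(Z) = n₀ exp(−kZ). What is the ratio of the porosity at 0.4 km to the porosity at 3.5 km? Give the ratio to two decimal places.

4.43

n(Z₁)/n(Z₂) = e^(−k·Z₁)/e^(−k·Z₂) = e^{k(Z₂−Z₁)}
= exp(0.48 × 3.1) = exp(1.488) = 4.4282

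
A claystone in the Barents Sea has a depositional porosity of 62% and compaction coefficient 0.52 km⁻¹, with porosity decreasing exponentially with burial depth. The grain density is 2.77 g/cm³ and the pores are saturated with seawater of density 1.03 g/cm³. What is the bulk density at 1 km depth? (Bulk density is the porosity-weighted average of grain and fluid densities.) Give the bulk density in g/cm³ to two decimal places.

2.13 g/cm³

Porosity at depth: n = 0.62·exp(−0.52×1) = 0.62×0.5945 = 0.3686
Bulk density: ρ_b = (1−n)ρ_g + n·ρ_f = 0.6314×2.77 + 0.3686×1.03
       = 1.749 + 0.380 = 2.129 g/cm³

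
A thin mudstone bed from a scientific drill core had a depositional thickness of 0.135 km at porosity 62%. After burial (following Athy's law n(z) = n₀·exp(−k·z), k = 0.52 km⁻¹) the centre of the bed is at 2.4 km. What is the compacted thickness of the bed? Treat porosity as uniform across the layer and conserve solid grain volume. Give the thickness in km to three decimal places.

Porosity at 2.4 km: n = 0.62·exp(−0.52×2.4) = 0.1780
Solid-volume conservation: h(1−n) = h₀(1−n₀) ⇒ h = h₀·(1−n₀)/(1−n)
h = 0.135 × (1 − 0.62)/(1 − 0.1780) = 0.135 × 0.4623 = 0.0624 km

0.062 km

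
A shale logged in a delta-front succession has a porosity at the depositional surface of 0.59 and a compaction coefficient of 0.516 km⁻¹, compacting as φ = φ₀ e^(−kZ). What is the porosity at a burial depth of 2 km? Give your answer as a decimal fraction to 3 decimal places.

0.210

φ = φ₀·exp(−k·Z) = 0.59 × exp(−0.516 × 2) = 0.59 × exp(−1.032)
  = 0.59 × 0.3563 = 0.2102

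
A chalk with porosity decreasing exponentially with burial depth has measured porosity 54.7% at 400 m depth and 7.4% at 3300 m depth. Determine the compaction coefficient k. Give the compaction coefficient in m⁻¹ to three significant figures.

Working in km (1 km = 1000 m; k in km⁻¹ = k in m⁻¹ × 1000):
Athy: n(Z) = n₀ e^(−kZ) ⇒ n₁/n₂ = e^{k(Z₂−Z₁)} ⇒ k = ln(n₁/n₂)/(Z₂−Z₁)
k = ln(0.547/0.074) / (3.3 − 0.4) = ln(7.392) / 2.9 = 2.0004 / 2.9 = 0.6898 km⁻¹

0.000690 m⁻¹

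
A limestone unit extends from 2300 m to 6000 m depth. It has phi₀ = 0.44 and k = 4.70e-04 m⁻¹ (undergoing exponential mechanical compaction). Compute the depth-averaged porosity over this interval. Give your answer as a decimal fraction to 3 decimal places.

Working in km (1 km = 1000 m; k in km⁻¹ = k in m⁻¹ × 1000):
⟨phi⟩ = (1/(d₂−d₁)) ∫ phi₀ e^(−kd) dd = phi₀·(e^(−k·d₁) − e^(−k·d₂)) / (k·(d₂−d₁))
e^(−0.47×2.3) = 0.3393; e^(−0.47×6) = 0.0596
⟨phi⟩ = 0.44 × (0.3393 − 0.0596) / (0.47 × 3.7) = 0.44 × 0.1608 = 0.0708

0.071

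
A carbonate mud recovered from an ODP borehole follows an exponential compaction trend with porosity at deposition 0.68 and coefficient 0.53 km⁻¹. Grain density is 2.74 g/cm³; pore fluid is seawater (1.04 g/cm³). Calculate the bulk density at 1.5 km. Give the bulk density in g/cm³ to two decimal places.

Porosity at depth: φ = 0.68·exp(−0.53×1.5) = 0.68×0.4516 = 0.3071
Bulk density: ρ_b = (1−φ)ρ_g + φ·ρ_f = 0.6929×2.74 + 0.3071×1.04
       = 1.899 + 0.319 = 2.218 g/cm³

2.22 g/cm³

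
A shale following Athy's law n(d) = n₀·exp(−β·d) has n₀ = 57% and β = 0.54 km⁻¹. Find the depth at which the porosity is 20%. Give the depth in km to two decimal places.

1.94 km

Invert Athy's law: d = ln(n₀/n) / β
d = ln(0.57/0.2) / 0.54 = ln(2.85) / 0.54 = 1.0473 / 0.54 = 1.939 km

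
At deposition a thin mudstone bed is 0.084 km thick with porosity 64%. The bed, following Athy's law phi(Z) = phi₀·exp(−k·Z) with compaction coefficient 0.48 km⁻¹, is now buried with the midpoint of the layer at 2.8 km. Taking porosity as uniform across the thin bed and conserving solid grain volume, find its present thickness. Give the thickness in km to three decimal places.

Porosity at 2.8 km: phi = 0.64·exp(−0.48×2.8) = 0.1669
Solid-volume conservation: h(1−phi) = h₀(1−phi₀) ⇒ h = h₀·(1−phi₀)/(1−phi)
h = 0.084 × (1 − 0.64)/(1 − 0.1669) = 0.084 × 0.4321 = 0.0363 km

0.036 km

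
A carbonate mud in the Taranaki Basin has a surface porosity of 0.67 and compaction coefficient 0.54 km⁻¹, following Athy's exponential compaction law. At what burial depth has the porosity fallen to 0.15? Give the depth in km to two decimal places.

Invert Athy's law: Z = ln(φ₀/φ) / k
Z = ln(0.67/0.15) / 0.54 = ln(4.467) / 0.54 = 1.4966 / 0.54 = 2.772 km

2.77 km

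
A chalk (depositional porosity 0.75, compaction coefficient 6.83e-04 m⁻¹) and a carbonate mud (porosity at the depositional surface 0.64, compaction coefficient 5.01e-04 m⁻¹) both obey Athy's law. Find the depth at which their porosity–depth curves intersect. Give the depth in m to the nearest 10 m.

Working in km (1 km = 1000 m; k in km⁻¹ = k in m⁻¹ × 1000):
Set phi₀ₐ e^(−kₐd) = phi₀ᵦ e^(−kᵦd) ⇒ ln(phi₀ₐ/phi₀ᵦ) = (kₐ − kᵦ)·d
d = ln(0.75/0.64) / (0.683 − 0.501) = 0.1586 / 0.182 = 0.871 km

870 m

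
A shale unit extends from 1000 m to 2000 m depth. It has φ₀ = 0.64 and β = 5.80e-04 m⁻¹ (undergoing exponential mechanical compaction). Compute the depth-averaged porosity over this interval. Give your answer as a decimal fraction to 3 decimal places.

0.272

Working in km (1 km = 1000 m; β in km⁻¹ = β in m⁻¹ × 1000):
⟨φ⟩ = (1/(d₂−d₁)) ∫ φ₀ e^(−βd) dd = φ₀·(e^(−β·d₁) − e^(−β·d₂)) / (β·(d₂−d₁))
e^(−0.58×1) = 0.5599; e^(−0.58×2) = 0.3135
⟨φ⟩ = 0.64 × (0.5599 − 0.3135) / (0.58 × 1) = 0.64 × 0.4248 = 0.2719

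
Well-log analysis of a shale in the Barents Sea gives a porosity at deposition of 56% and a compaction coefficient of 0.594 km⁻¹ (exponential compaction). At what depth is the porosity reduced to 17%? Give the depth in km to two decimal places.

Invert Athy's law: Z = ln(phi₀/phi) / k
Z = ln(0.56/0.17) / 0.594 = ln(3.294) / 0.594 = 1.1921 / 0.594 = 2.007 km

2.01 km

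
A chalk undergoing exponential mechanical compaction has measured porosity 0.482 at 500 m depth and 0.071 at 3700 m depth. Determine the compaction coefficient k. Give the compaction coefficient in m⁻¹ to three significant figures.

0.000599 m⁻¹

Working in km (1 km = 1000 m; k in km⁻¹ = k in m⁻¹ × 1000):
Athy: n(Z) = n₀ e^(−kZ) ⇒ n₁/n₂ = e^{k(Z₂−Z₁)} ⇒ k = ln(n₁/n₂)/(Z₂−Z₁)
k = ln(0.482/0.071) / (3.7 − 0.5) = ln(6.789) / 3.2 = 1.9153 / 3.2 = 0.5985 km⁻¹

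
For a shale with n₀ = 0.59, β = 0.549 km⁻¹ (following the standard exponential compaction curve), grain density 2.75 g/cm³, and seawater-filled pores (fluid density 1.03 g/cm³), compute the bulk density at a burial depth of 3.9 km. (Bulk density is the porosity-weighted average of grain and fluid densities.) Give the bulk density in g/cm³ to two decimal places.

Porosity at depth: n = 0.59·exp(−0.549×3.9) = 0.59×0.1175 = 0.0693
Bulk density: ρ_b = (1−n)ρ_g + n·ρ_f = 0.9307×2.75 + 0.0693×1.03
       = 2.559 + 0.071 = 2.631 g/cm³

2.63 g/cm³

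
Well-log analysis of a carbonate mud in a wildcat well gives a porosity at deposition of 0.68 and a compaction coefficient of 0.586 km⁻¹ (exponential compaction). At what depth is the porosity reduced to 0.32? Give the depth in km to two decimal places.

1.29 km

Invert Athy's law: z = ln(n₀/n) / c
z = ln(0.68/0.32) / 0.586 = ln(2.125) / 0.586 = 0.7538 / 0.586 = 1.286 km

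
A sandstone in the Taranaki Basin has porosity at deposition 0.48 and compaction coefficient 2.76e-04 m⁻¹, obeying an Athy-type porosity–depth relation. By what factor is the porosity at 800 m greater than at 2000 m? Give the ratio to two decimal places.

1.39

Working in km (1 km = 1000 m; β in km⁻¹ = β in m⁻¹ × 1000):
φ(Z₁)/φ(Z₂) = e^(−β·Z₁)/e^(−β·Z₂) = e^{β(Z₂−Z₁)}
= exp(0.276 × 1.2) = exp(0.3312) = 1.3926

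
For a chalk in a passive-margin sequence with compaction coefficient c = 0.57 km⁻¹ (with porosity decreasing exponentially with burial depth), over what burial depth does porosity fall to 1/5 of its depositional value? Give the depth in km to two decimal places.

phi/phi₀ = 1/5 ⇒ exp(−c·Z) = 1/5 ⇒ Z = ln(5) / c
Z = 1.6094 / 0.57 = 2.824 km

2.82 km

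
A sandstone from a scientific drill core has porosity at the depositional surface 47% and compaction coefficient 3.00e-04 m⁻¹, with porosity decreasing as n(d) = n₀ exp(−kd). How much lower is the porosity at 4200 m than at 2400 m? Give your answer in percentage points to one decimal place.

Working in km (1 km = 1000 m; k in km⁻¹ = k in m⁻¹ × 1000):
n(2.4) = 0.47·e^(−0.3×2.4) = 0.2288
n(4.2) = 0.47·e^(−0.3×4.2) = 0.1333
Δn = 0.2288 − 0.1333 = 0.0955

9.5 percentage points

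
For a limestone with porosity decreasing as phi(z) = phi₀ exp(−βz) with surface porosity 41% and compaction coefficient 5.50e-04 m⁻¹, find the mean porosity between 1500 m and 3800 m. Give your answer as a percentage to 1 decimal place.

10.2%

Working in km (1 km = 1000 m; β in km⁻¹ = β in m⁻¹ × 1000):
⟨phi⟩ = (1/(z₂−z₁)) ∫ phi₀ e^(−βz) dz = phi₀·(e^(−β·z₁) − e^(−β·z₂)) / (β·(z₂−z₁))
e^(−0.55×1.5) = 0.4382; e^(−0.55×3.8) = 0.1237
⟨phi⟩ = 0.41 × (0.4382 − 0.1237) / (0.55 × 2.3) = 0.41 × 0.2487 = 0.1019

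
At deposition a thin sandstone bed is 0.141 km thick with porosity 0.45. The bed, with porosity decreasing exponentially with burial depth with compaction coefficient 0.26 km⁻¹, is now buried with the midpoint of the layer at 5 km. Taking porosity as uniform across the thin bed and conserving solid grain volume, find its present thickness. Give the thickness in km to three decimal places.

0.088 km

Porosity at 5 km: phi = 0.45·exp(−0.26×5) = 0.1226
Solid-volume conservation: h(1−phi) = h₀(1−phi₀) ⇒ h = h₀·(1−phi₀)/(1−phi)
h = 0.141 × (1 − 0.45)/(1 − 0.1226) = 0.141 × 0.6269 = 0.0884 km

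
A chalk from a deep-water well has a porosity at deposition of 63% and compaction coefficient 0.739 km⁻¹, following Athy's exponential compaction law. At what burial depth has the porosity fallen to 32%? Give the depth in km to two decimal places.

Invert Athy's law: z = ln(φ₀/φ) / k
z = ln(0.63/0.32) / 0.739 = ln(1.969) / 0.739 = 0.6774 / 0.739 = 0.917 km

0.92 km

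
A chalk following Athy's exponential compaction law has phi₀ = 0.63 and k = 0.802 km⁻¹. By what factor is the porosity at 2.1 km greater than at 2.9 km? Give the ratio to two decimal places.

phi(z₁)/phi(z₂) = e^(−k·z₁)/e^(−k·z₂) = e^{k(z₂−z₁)}
= exp(0.802 × 0.8) = exp(0.6416) = 1.8995

1.90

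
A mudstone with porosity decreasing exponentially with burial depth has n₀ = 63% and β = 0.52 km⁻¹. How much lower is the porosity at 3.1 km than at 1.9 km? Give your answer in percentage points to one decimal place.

n(1.9) = 0.63·e^(−0.52×1.9) = 0.2346
n(3.1) = 0.63·e^(−0.52×3.1) = 0.1257
Δn = 0.2346 − 0.1257 = 0.1089

10.9 percentage points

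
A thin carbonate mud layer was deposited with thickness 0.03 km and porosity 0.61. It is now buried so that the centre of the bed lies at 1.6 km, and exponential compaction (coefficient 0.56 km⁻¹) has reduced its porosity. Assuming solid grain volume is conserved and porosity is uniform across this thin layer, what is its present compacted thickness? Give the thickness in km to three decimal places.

Porosity at 1.6 km: φ = 0.61·exp(−0.56×1.6) = 0.2490
Solid-volume conservation: h(1−φ) = h₀(1−φ₀) ⇒ h = h₀·(1−φ₀)/(1−φ)
h = 0.03 × (1 − 0.61)/(1 − 0.2490) = 0.03 × 0.5193 = 0.0156 km

0.016 km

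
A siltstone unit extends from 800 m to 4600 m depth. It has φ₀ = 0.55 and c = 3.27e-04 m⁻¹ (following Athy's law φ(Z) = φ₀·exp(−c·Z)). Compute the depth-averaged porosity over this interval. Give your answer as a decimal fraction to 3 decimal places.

0.242

Working in km (1 km = 1000 m; c in km⁻¹ = c in m⁻¹ × 1000):
⟨φ⟩ = (1/(Z₂−Z₁)) ∫ φ₀ e^(−cZ) dZ = φ₀·(e^(−c·Z₁) − e^(−c·Z₂)) / (c·(Z₂−Z₁))
e^(−0.327×0.8) = 0.7698; e^(−0.327×4.6) = 0.2222
⟨φ⟩ = 0.55 × (0.7698 − 0.2222) / (0.327 × 3.8) = 0.55 × 0.4407 = 0.2424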